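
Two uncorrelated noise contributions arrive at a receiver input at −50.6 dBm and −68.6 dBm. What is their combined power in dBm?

Convert to linear, add, convert back:
P₁ = 8.71×10⁻⁹ W, P₂ = 1.38×10⁻¹⁰ W
P_tot = 8.85×10⁻⁹ W → 10 log₁₀(P_tot / 10⁻³) = −50.5 dBm

−50.5 dBm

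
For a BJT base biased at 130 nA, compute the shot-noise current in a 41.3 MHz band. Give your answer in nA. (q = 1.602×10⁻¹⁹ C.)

1.31 nA

I_n = √(2qI·B)
2qI·B = 2 × 1.602×10⁻¹⁹ × 1.30×10⁻⁷ × 4.13×10⁷ = 1.72×10⁻¹⁸ A²
I_n = √(1.72×10⁻¹⁸) = 1.31×10⁻⁹ A = 1.31 nA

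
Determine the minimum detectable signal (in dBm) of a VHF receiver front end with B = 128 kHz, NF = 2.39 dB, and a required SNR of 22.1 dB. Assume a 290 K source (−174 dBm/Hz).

−98.4 dBm

Sensitivity = −174 + 10 log₁₀(B) + NF + SNR_min
= −174 + 51.07 + 2.39 + 22.1
= −98.44 dBm → −98.4 dBm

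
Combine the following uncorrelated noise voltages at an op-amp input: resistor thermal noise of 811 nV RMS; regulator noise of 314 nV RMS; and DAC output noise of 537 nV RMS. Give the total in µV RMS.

1.02 µV

Uncorrelated sources add in power (mean-square): V_tot = √(ΣV_i²)
V_tot = √[(8.11×10⁻⁷)² + (3.14×10⁻⁷)² + (5.37×10⁻⁷)²] = 1.02×10⁻⁶ V = 1.02 µV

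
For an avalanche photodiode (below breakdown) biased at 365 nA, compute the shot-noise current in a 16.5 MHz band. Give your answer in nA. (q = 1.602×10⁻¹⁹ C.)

1.39 nA

I_n = √(2qI·B)
2qI·B = 2 × 1.602×10⁻¹⁹ × 3.65×10⁻⁷ × 1.65×10⁷ = 1.93×10⁻¹⁸ A²
I_n = √(1.93×10⁻¹⁸) = 1.39×10⁻⁹ A = 1.39 nA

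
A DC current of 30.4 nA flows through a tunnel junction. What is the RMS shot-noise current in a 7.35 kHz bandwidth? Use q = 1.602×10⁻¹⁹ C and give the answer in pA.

8.46 pA

I_n = √(2qI·B)
2qI·B = 2 × 1.602×10⁻¹⁹ × 3.04×10⁻⁸ × 7.35×10³ = 7.16×10⁻²³ A²
I_n = √(7.16×10⁻²³) = 8.46×10⁻¹² A = 8.46 pA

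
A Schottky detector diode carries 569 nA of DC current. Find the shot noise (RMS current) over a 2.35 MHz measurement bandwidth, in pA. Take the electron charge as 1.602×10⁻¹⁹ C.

655 pA

I_n = √(2qI·B)
2qI·B = 2 × 1.602×10⁻¹⁹ × 5.69×10⁻⁷ × 2.35×10⁶ = 4.28×10⁻¹⁹ A²
I_n = √(4.28×10⁻¹⁹) = 6.55×10⁻¹⁰ A = 655 pA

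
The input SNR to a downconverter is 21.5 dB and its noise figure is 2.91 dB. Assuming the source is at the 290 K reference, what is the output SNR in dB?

18.59 dB

By definition F = SNR_in/SNR_out, so in dB: SNR_out = SNR_in − NF
SNR_out = 21.5 − 2.91 = 18.59 dB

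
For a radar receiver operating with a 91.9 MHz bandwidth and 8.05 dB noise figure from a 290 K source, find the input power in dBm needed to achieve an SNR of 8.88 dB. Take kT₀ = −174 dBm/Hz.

Sensitivity = −174 + 10 log₁₀(B) + NF + SNR_min
= −174 + 79.63 + 8.05 + 8.88
= −77.44 dBm → −77.4 dBm

−77.4 dBm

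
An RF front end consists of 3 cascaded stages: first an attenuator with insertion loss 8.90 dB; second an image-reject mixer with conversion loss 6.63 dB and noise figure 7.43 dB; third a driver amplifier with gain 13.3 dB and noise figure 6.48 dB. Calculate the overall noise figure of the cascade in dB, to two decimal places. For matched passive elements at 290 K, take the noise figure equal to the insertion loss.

22.20 dB

Convert to linear (a loss of L dB is a gain of −L dB): F_i = 10^(NF_i/10), G_i = 10^(G_i,dB/10)
  Stage 1: F_1 = 10^(8.90/10) = 7.762, G_1 = 10^(−8.90/10) = 0.1288
  Stage 2: F_2 = 10^(7.43/10) = 5.534, G_2 = 10^(−6.63/10) = 0.2173
  Stage 3: F_3 = 10^(6.48/10) = 4.446, G_3 = 10^(13.3/10) = 21.38
Friis cascade:
  F = 7.762 + (5.534 − 1)/0.1288 + (4.446 − 1)/0.02799 = 166.1
NF = 10 log₁₀(166.1) = 22.20 dB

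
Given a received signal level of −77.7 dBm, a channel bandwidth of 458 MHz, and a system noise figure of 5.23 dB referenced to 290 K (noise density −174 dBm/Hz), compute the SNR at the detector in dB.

4.5 dB

Noise floor: N = −174 + 10 log₁₀(B) + NF
10 log₁₀(4.58×10⁸) = 86.61 dB
N = −174 + 86.61 + 5.23 = −82.16 dBm
SNR = P_sig − N = −77.7 − (−82.16) = 4.46 dB → 4.5 dB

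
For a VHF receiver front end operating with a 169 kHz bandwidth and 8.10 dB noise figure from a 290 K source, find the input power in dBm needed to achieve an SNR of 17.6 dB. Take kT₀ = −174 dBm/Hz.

Sensitivity = −174 + 10 log₁₀(B) + NF + SNR_min
= −174 + 52.28 + 8.10 + 17.6
= −96.02 dBm → −96.0 dBm

−96.0 dBm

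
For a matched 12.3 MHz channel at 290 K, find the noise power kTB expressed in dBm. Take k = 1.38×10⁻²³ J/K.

−103.1 dBm

P_n = kTB = 1.38×10⁻²³ × 290 × 1.23×10⁷ = 4.92×10⁻¹⁴ W
In dBm: 10 log₁₀(4.92×10⁻¹⁴ / 10⁻³) = −103.1 dBm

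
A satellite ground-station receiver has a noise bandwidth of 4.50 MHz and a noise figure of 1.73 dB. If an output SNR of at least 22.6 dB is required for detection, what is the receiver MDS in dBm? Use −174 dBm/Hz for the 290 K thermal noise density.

Sensitivity = −174 + 10 log₁₀(B) + NF + SNR_min
= −174 + 66.53 + 1.73 + 22.6
= −83.14 dBm → −83.1 dBm

−83.1 dBm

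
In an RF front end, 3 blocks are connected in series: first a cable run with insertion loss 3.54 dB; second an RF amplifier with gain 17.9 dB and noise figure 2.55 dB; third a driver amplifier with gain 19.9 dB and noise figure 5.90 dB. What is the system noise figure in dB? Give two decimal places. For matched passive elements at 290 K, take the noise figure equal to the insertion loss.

6.20 dB

Convert to linear (a loss of L dB is a gain of −L dB): F_i = 10^(NF_i/10), G_i = 10^(G_i,dB/10)
  Stage 1: F_1 = 10^(3.54/10) = 2.259, G_1 = 10^(−3.54/10) = 0.4426
  Stage 2: F_2 = 10^(2.55/10) = 1.799, G_2 = 10^(17.9/10) = 61.66
  Stage 3: F_3 = 10^(5.90/10) = 3.890, G_3 = 10^(19.9/10) = 97.72
Friis cascade:
  F = 2.259 + (1.799 − 1)/0.4426 + (3.890 − 1)/27.29 = 4.170
NF = 10 log₁₀(4.170) = 6.20 dB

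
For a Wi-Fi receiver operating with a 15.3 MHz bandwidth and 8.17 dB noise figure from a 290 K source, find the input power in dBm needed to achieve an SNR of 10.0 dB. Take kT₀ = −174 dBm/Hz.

Sensitivity = −174 + 10 log₁₀(B) + NF + SNR_min
= −174 + 71.85 + 8.17 + 10.0
= −83.98 dBm → −84.0 dBm

−84.0 dBm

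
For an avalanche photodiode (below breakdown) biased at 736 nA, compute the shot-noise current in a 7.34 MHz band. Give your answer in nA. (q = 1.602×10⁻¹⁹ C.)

1.32 nA

I_n = √(2qI·B)
2qI·B = 2 × 1.602×10⁻¹⁹ × 7.36×10⁻⁷ × 7.34×10⁶ = 1.73×10⁻¹⁸ A²
I_n = √(1.73×10⁻¹⁸) = 1.32×10⁻⁹ A = 1.32 nA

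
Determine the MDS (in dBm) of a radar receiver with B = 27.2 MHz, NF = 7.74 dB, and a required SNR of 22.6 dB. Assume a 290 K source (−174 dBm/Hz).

−69.3 dBm

Sensitivity = −174 + 10 log₁₀(B) + NF + SNR_min
= −174 + 74.35 + 7.74 + 22.6
= −69.31 dBm → −69.3 dBm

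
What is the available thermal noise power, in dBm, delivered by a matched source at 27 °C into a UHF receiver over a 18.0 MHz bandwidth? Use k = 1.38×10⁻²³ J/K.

−101.3 dBm

T = 27 °C + 273.15 = 300.15 K
P_n = kTB = 1.38×10⁻²³ × 300.15 × 1.80×10⁷ = 7.46×10⁻¹⁴ W
In dBm: 10 log₁₀(7.46×10⁻¹⁴ / 10⁻³) = −101.3 dBm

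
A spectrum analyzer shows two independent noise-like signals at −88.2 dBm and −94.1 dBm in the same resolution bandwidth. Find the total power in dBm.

−87.2 dBm

Convert to linear, add, convert back:
P₁ = 1.51×10⁻¹² W, P₂ = 3.89×10⁻¹³ W
P_tot = 1.90×10⁻¹² W → 10 log₁₀(P_tot / 10⁻³) = −87.2 dBm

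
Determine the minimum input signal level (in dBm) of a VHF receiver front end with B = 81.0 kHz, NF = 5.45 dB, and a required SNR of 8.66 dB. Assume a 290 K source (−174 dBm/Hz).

−110.8 dBm

Sensitivity = −174 + 10 log₁₀(B) + NF + SNR_min
= −174 + 49.08 + 5.45 + 8.66
= −110.81 dBm → −110.8 dBm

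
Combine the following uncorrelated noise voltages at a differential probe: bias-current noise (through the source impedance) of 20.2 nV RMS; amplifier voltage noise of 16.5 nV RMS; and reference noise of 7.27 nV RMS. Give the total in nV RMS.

Uncorrelated sources add in power (mean-square): V_tot = √(ΣV_i²)
V_tot = √[(2.02×10⁻⁸)² + (1.65×10⁻⁸)² + (7.27×10⁻⁹)²] = 2.71×10⁻⁸ V = 27.1 nV

27.1 nV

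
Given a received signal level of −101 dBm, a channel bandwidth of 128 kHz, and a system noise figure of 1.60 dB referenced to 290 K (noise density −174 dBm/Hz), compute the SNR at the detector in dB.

20.3 dB

Noise floor: N = −174 + 10 log₁₀(B) + NF
10 log₁₀(1.28×10⁵) = 51.07 dB
N = −174 + 51.07 + 1.60 = −121.33 dBm
SNR = P_sig − N = −101 − (−121.33) = 20.33 dB → 20.3 dB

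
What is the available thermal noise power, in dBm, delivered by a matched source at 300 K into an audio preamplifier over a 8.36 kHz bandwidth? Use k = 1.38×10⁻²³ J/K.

P_n = kTB = 1.38×10⁻²³ × 300 × 8.36×10³ = 3.46×10⁻¹⁷ W
In dBm: 10 log₁₀(3.46×10⁻¹⁷ / 10⁻³) = −134.6 dBm

−134.6 dBm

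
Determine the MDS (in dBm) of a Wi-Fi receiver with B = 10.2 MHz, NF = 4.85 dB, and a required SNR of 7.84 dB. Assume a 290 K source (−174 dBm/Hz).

−91.2 dBm

Sensitivity = −174 + 10 log₁₀(B) + NF + SNR_min
= −174 + 70.09 + 4.85 + 7.84
= −91.22 dBm → −91.2 dBm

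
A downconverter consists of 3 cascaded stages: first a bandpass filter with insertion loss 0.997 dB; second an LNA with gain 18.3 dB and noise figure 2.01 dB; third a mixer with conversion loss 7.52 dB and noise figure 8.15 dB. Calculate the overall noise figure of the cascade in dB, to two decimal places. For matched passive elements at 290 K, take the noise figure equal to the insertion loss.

Convert to linear (a loss of L dB is a gain of −L dB): F_i = 10^(NF_i/10), G_i = 10^(G_i,dB/10)
  Stage 1: F_1 = 10^(0.997/10) = 1.258, G_1 = 10^(−0.997/10) = 0.7949
  Stage 2: F_2 = 10^(2.01/10) = 1.589, G_2 = 10^(18.3/10) = 67.61
  Stage 3: F_3 = 10^(8.15/10) = 6.531, G_3 = 10^(−7.52/10) = 0.1770
Friis cascade:
  F = 1.258 + (1.589 − 1)/0.7949 + (6.531 − 1)/53.74 = 2.101
NF = 10 log₁₀(2.101) = 3.23 dB

3.23 dB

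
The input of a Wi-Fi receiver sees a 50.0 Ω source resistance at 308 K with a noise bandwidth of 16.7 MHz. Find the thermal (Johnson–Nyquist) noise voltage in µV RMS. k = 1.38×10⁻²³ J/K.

3.77 µV

V_n = √(4kTRB)
4kTRB = 4 × 1.38×10⁻²³ × 308 × 5.00×10¹ × 1.67×10⁷ = 1.42×10⁻¹¹ V²
V_n = √(1.42×10⁻¹¹) = 3.77×10⁻⁶ V = 3.77 µV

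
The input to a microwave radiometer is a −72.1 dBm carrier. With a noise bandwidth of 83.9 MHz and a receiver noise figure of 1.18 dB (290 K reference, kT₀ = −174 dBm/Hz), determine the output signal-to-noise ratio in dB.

Noise floor: N = −174 + 10 log₁₀(B) + NF
10 log₁₀(8.39×10⁷) = 79.24 dB
N = −174 + 79.24 + 1.18 = −93.58 dBm
SNR = P_sig − N = −72.1 − (−93.58) = 21.48 dB → 21.5 dB

21.5 dB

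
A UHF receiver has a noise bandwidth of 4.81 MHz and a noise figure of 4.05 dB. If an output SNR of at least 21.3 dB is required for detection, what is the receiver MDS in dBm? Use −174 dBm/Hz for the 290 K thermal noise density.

−81.8 dBm

Sensitivity = −174 + 10 log₁₀(B) + NF + SNR_min
= −174 + 66.82 + 4.05 + 21.3
= −81.83 dBm → −81.8 dBm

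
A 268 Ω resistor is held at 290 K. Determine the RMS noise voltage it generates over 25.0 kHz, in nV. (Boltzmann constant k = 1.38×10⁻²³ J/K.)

V_n = √(4kTRB)
4kTRB = 4 × 1.38×10⁻²³ × 290 × 2.68×10² × 2.50×10⁴ = 1.07×10⁻¹³ V²
V_n = √(1.07×10⁻¹³) = 3.27×10⁻⁷ V = 327 nV

327 nV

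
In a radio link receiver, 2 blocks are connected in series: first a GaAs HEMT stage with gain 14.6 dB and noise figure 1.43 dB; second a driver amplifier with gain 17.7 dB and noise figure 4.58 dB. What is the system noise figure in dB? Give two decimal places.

1.63 dB

Convert to linear (a loss of L dB is a gain of −L dB): F_i = 10^(NF_i/10), G_i = 10^(G_i,dB/10)
  Stage 1: F_1 = 10^(1.43/10) = 1.390, G_1 = 10^(14.6/10) = 28.84
  Stage 2: F_2 = 10^(4.58/10) = 2.871, G_2 = 10^(17.7/10) = 58.88
Friis cascade:
  F = 1.390 + (2.871 − 1)/28.84 = 1.455
NF = 10 log₁₀(1.455) = 1.63 dB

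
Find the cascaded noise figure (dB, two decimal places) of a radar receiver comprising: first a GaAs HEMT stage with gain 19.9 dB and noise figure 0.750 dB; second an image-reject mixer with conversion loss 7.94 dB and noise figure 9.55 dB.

Convert to linear (a loss of L dB is a gain of −L dB): F_i = 10^(NF_i/10), G_i = 10^(G_i,dB/10)
  Stage 1: F_1 = 10^(0.750/10) = 1.189, G_1 = 10^(19.9/10) = 97.72
  Stage 2: F_2 = 10^(9.55/10) = 9.016, G_2 = 10^(−7.94/10) = 0.1607
Friis cascade:
  F = 1.189 + (9.016 − 1)/97.72 = 1.271
NF = 10 log₁₀(1.271) = 1.04 dB

1.04 dB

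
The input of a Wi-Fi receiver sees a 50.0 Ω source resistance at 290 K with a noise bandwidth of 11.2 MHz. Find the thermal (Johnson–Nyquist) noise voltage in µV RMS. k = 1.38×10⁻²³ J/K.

2.99 µV

V_n = √(4kTRB)
4kTRB = 4 × 1.38×10⁻²³ × 290 × 5.00×10¹ × 1.12×10⁷ = 8.96×10⁻¹² V²
V_n = √(8.96×10⁻¹²) = 2.99×10⁻⁶ V = 2.99 µV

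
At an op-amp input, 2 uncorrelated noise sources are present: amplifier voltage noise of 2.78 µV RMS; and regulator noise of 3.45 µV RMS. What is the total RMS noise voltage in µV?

4.43 µV

Uncorrelated sources add in power (mean-square): V_tot = √(ΣV_i²)
V_tot = √[(2.78×10⁻⁶)² + (3.45×10⁻⁶)²] = 4.43×10⁻⁶ V = 4.43 µV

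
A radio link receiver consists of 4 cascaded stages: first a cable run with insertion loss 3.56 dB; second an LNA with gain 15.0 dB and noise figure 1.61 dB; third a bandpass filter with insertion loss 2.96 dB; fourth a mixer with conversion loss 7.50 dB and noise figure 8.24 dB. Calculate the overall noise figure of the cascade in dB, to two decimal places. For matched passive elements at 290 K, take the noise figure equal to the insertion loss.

Convert to linear (a loss of L dB is a gain of −L dB): F_i = 10^(NF_i/10), G_i = 10^(G_i,dB/10)
  Stage 1: F_1 = 10^(3.56/10) = 2.270, G_1 = 10^(−3.56/10) = 0.4406
  Stage 2: F_2 = 10^(1.61/10) = 1.449, G_2 = 10^(15.0/10) = 31.62
  Stage 3: F_3 = 10^(2.96/10) = 1.977, G_3 = 10^(−2.96/10) = 0.5058
  Stage 4: F_4 = 10^(8.24/10) = 6.668, G_4 = 10^(−7.50/10) = 0.1778
Friis cascade:
  F = 2.270 + (1.449 − 1)/0.4406 + (1.977 − 1)/13.93 + (6.668 − 1)/7.047 = 4.163
NF = 10 log₁₀(4.163) = 6.19 dB

6.19 dB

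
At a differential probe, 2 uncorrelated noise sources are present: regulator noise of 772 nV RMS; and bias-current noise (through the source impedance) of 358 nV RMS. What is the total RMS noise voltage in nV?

Uncorrelated sources add in power (mean-square): V_tot = √(ΣV_i²)
V_tot = √[(7.72×10⁻⁷)² + (3.58×10⁻⁷)²] = 8.51×10⁻⁷ V = 851 nV

851 nV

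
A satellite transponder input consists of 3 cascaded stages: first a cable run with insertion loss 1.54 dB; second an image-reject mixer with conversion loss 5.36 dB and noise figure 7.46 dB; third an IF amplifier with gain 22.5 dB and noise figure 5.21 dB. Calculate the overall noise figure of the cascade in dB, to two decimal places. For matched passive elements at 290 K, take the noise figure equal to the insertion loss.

12.86 dB

Convert to linear (a loss of L dB is a gain of −L dB): F_i = 10^(NF_i/10), G_i = 10^(G_i,dB/10)
  Stage 1: F_1 = 10^(1.54/10) = 1.426, G_1 = 10^(−1.54/10) = 0.7015
  Stage 2: F_2 = 10^(7.46/10) = 5.572, G_2 = 10^(−5.36/10) = 0.2911
  Stage 3: F_3 = 10^(5.21/10) = 3.319, G_3 = 10^(22.5/10) = 177.8
Friis cascade:
  F = 1.426 + (5.572 − 1)/0.7015 + (3.319 − 1)/0.2042 = 19.30
NF = 10 log₁₀(19.30) = 12.86 dB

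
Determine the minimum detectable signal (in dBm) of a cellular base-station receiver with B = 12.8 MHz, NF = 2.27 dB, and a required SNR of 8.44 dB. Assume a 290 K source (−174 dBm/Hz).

Sensitivity = −174 + 10 log₁₀(B) + NF + SNR_min
= −174 + 71.07 + 2.27 + 8.44
= −92.22 dBm → −92.2 dBm

−92.2 dBm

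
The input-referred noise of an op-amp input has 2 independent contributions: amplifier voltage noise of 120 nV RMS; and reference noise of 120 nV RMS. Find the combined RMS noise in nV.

Uncorrelated sources add in power (mean-square): V_tot = √(ΣV_i²)
V_tot = √[(1.20×10⁻⁷)² + (1.20×10⁻⁷)²] = 1.70×10⁻⁷ V = 170 nV

170 nV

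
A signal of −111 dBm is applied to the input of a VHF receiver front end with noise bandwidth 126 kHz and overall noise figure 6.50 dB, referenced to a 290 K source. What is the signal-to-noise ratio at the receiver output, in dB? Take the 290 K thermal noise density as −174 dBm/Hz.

Noise floor: N = −174 + 10 log₁₀(B) + NF
10 log₁₀(1.26×10⁵) = 51 dB
N = −174 + 51 + 6.50 = −116.50 dBm
SNR = P_sig − N = −111 − (−116.50) = 5.50 dB → 5.5 dB

5.5 dB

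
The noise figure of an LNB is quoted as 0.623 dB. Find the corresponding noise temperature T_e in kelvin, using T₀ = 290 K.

F = 10^(0.623/10) = 1.15425
T_e = (F − 1)·T₀ = (1.15425 − 1) × 290 = 44.7 K

44.7 K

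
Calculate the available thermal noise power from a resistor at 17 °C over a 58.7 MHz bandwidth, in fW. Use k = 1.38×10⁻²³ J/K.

235 fW

T = 17 °C + 273.15 = 290.15 K
P_n = kTB = 1.38×10⁻²³ × 290.15 × 5.87×10⁷ = 2.35×10⁻¹³ W = 235 fW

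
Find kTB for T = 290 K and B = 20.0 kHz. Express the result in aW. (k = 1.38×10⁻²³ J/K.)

80.0 aW

P_n = kTB = 1.38×10⁻²³ × 290 × 2.00×10⁴ = 8.00×10⁻¹⁷ W = 80.0 aW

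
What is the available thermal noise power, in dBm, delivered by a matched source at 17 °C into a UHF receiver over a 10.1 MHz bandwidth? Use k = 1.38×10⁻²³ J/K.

−103.9 dBm

T = 17 °C + 273.15 = 290.15 K
P_n = kTB = 1.38×10⁻²³ × 290.15 × 1.01×10⁷ = 4.04×10⁻¹⁴ W
In dBm: 10 log₁₀(4.04×10⁻¹⁴ / 10⁻³) = −103.9 dBm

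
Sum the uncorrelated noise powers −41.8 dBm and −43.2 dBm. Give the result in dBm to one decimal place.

−39.4 dBm

Convert to linear, add, convert back:
P₁ = 6.61×10⁻⁸ W, P₂ = 4.79×10⁻⁸ W
P_tot = 1.14×10⁻⁷ W → 10 log₁₀(P_tot / 10⁻³) = −39.4 dBm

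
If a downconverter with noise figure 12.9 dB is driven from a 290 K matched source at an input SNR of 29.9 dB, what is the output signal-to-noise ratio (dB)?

By definition F = SNR_in/SNR_out, so in dB: SNR_out = SNR_in − NF
SNR_out = 29.9 − 12.9 = 17.0 dB

17.0 dB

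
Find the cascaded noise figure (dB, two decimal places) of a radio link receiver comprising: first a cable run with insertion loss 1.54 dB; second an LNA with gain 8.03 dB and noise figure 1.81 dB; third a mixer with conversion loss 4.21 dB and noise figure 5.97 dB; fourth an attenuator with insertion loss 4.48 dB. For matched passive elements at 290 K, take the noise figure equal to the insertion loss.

5.90 dB

Convert to linear (a loss of L dB is a gain of −L dB): F_i = 10^(NF_i/10), G_i = 10^(G_i,dB/10)
  Stage 1: F_1 = 10^(1.54/10) = 1.426, G_1 = 10^(−1.54/10) = 0.7015
  Stage 2: F_2 = 10^(1.81/10) = 1.517, G_2 = 10^(8.03/10) = 6.353
  Stage 3: F_3 = 10^(5.97/10) = 3.954, G_3 = 10^(−4.21/10) = 0.3793
  Stage 4: F_4 = 10^(4.48/10) = 2.805, G_4 = 10^(−4.48/10) = 0.3565
Friis cascade:
  F = 1.426 + (1.517 − 1)/0.7015 + (3.954 − 1)/4.457 + (2.805 − 1)/1.690 = 3.894
NF = 10 log₁₀(3.894) = 5.90 dB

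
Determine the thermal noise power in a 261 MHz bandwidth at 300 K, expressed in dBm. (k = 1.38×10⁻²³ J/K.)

−89.7 dBm

P_n = kTB = 1.38×10⁻²³ × 300 × 2.61×10⁸ = 1.08×10⁻¹² W
In dBm: 10 log₁₀(1.08×10⁻¹² / 10⁻³) = −89.7 dBm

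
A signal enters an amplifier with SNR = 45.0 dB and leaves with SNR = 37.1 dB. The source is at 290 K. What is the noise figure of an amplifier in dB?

NF (dB) = SNR_in(dB) − SNR_out(dB) when the source is at T₀
NF = 45.0 − 37.1 = 7.9 dB

7.9 dB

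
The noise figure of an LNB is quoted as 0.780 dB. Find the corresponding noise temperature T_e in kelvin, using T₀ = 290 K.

57.1 K

F = 10^(0.780/10) = 1.19674
T_e = (F − 1)·T₀ = (1.19674 − 1) × 290 = 57.1 K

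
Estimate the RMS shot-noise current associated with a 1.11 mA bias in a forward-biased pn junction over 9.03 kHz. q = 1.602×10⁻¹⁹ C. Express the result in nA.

1.79 nA

I_n = √(2qI·B)
2qI·B = 2 × 1.602×10⁻¹⁹ × 1.11×10⁻³ × 9.03×10³ = 3.21×10⁻¹⁸ A²
I_n = √(3.21×10⁻¹⁸) = 1.79×10⁻⁹ A = 1.79 nA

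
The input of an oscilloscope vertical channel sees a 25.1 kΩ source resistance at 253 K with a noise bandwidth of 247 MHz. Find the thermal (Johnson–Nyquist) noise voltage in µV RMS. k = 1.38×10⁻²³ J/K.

294 µV

V_n = √(4kTRB)
4kTRB = 4 × 1.38×10⁻²³ × 253 × 2.51×10⁴ × 2.47×10⁸ = 8.66×10⁻⁸ V²
V_n = √(8.66×10⁻⁸) = 2.94×10⁻⁴ V = 294 µV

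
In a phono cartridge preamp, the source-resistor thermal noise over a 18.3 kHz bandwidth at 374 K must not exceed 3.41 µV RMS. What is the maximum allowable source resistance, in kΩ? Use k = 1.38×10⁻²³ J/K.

Johnson–Nyquist: V_n = √(4kTRB) ⇒ R = V_n² / (4kTB)
4kTB = 4 × 1.38×10⁻²³ × 374 × 1.83×10⁴ = 3.78×10⁻¹⁶
R = (3.41×10⁻⁶)² / 3.78×10⁻¹⁶ = 3.08×10⁴ Ω = 30.8 kΩ

30.8 kΩ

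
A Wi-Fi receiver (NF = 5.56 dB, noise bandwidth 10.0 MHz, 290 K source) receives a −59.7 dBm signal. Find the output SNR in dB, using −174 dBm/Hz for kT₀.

Noise floor: N = −174 + 10 log₁₀(B) + NF
10 log₁₀(1.00×10⁷) = 70 dB
N = −174 + 70 + 5.56 = −98.44 dBm
SNR = P_sig − N = −59.7 − (−98.44) = 38.74 dB → 38.7 dB

38.7 dB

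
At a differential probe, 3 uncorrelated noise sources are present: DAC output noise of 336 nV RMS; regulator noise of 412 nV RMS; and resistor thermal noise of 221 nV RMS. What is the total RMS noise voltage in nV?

Uncorrelated sources add in power (mean-square): V_tot = √(ΣV_i²)
V_tot = √[(3.36×10⁻⁷)² + (4.12×10⁻⁷)² + (2.21×10⁻⁷)²] = 5.76×10⁻⁷ V = 576 nV

576 nV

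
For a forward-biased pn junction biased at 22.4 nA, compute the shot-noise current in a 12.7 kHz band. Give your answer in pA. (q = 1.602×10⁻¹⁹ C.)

9.55 pA

I_n = √(2qI·B)
2qI·B = 2 × 1.602×10⁻¹⁹ × 2.24×10⁻⁸ × 1.27×10⁴ = 9.11×10⁻²³ A²
I_n = √(9.11×10⁻²³) = 9.55×10⁻¹² A = 9.55 pA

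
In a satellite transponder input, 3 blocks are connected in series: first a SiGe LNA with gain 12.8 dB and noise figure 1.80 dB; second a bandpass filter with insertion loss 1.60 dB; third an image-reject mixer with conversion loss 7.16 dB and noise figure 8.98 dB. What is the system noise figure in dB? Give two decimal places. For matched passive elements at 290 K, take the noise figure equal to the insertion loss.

Convert to linear (a loss of L dB is a gain of −L dB): F_i = 10^(NF_i/10), G_i = 10^(G_i,dB/10)
  Stage 1: F_1 = 10^(1.80/10) = 1.514, G_1 = 10^(12.8/10) = 19.05
  Stage 2: F_2 = 10^(1.60/10) = 1.445, G_2 = 10^(−1.60/10) = 0.6918
  Stage 3: F_3 = 10^(8.98/10) = 7.907, G_3 = 10^(−7.16/10) = 0.1923
Friis cascade:
  F = 1.514 + (1.445 − 1)/19.05 + (7.907 − 1)/13.18 = 2.061
NF = 10 log₁₀(2.061) = 3.14 dB

3.14 dB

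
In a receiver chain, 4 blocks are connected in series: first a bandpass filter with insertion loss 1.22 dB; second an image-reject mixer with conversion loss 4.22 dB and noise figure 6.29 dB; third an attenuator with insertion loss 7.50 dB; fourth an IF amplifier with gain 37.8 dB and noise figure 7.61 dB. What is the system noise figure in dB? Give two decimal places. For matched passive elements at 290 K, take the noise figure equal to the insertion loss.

20.63 dB

Convert to linear (a loss of L dB is a gain of −L dB): F_i = 10^(NF_i/10), G_i = 10^(G_i,dB/10)
  Stage 1: F_1 = 10^(1.22/10) = 1.324, G_1 = 10^(−1.22/10) = 0.7551
  Stage 2: F_2 = 10^(6.29/10) = 4.256, G_2 = 10^(−4.22/10) = 0.3784
  Stage 3: F_3 = 10^(7.50/10) = 5.623, G_3 = 10^(−7.50/10) = 0.1778
  Stage 4: F_4 = 10^(7.61/10) = 5.768, G_4 = 10^(37.8/10) = 6026
Friis cascade:
  F = 1.324 + (4.256 − 1)/0.7551 + (5.623 − 1)/0.2858 + (5.768 − 1)/0.05082 = 115.6
NF = 10 log₁₀(115.6) = 20.63 dB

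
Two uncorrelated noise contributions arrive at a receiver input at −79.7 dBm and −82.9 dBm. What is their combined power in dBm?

Convert to linear, add, convert back:
P₁ = 1.07×10⁻¹¹ W, P₂ = 5.13×10⁻¹² W
P_tot = 1.58×10⁻¹¹ W → 10 log₁₀(P_tot / 10⁻³) = −78.0 dBm

−78.0 dBm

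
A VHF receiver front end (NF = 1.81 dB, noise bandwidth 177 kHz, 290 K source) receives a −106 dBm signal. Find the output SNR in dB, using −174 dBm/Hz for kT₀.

Noise floor: N = −174 + 10 log₁₀(B) + NF
10 log₁₀(1.77×10⁵) = 52.48 dB
N = −174 + 52.48 + 1.81 = −119.71 dBm
SNR = P_sig − N = −106 − (−119.71) = 13.71 dB → 13.7 dB

13.7 dB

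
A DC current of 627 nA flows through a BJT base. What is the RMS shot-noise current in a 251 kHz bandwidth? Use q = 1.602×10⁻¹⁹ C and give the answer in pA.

225 pA

I_n = √(2qI·B)
2qI·B = 2 × 1.602×10⁻¹⁹ × 6.27×10⁻⁷ × 2.51×10⁵ = 5.04×10⁻²⁰ A²
I_n = √(5.04×10⁻²⁰) = 2.25×10⁻¹⁰ A = 225 pA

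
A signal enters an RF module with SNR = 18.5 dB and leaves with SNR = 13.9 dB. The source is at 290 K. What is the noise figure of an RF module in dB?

4.6 dB

NF (dB) = SNR_in(dB) − SNR_out(dB) when the source is at T₀
NF = 18.5 − 13.9 = 4.6 dB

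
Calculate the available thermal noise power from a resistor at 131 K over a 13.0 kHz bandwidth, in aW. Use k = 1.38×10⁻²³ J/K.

23.5 aW

P_n = kTB = 1.38×10⁻²³ × 131 × 1.30×10⁴ = 2.35×10⁻¹⁷ W = 23.5 aW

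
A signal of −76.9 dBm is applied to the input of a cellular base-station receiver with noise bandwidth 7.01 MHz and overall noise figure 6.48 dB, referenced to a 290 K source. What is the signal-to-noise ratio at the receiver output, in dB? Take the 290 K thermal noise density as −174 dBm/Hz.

22.2 dB

Noise floor: N = −174 + 10 log₁₀(B) + NF
10 log₁₀(7.01×10⁶) = 68.46 dB
N = −174 + 68.46 + 6.48 = −99.06 dBm
SNR = P_sig − N = −76.9 − (−99.06) = 22.16 dB → 22.2 dB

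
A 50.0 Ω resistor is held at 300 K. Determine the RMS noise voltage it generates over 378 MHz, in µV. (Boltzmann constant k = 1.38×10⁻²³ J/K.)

17.7 µV

V_n = √(4kTRB)
4kTRB = 4 × 1.38×10⁻²³ × 300 × 5.00×10¹ × 3.78×10⁸ = 3.13×10⁻¹⁰ V²
V_n = √(3.13×10⁻¹⁰) = 1.77×10⁻⁵ V = 17.7 µV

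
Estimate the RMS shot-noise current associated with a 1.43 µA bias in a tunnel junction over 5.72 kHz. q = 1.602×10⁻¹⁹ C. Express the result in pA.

I_n = √(2qI·B)
2qI·B = 2 × 1.602×10⁻¹⁹ × 1.43×10⁻⁶ × 5.72×10³ = 2.62×10⁻²¹ A²
I_n = √(2.62×10⁻²¹) = 5.12×10⁻¹¹ A = 51.2 pA

51.2 pA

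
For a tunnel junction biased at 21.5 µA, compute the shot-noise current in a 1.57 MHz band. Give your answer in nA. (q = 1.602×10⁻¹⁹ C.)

3.29 nA

I_n = √(2qI·B)
2qI·B = 2 × 1.602×10⁻¹⁹ × 2.15×10⁻⁵ × 1.57×10⁶ = 1.08×10⁻¹⁷ A²
I_n = √(1.08×10⁻¹⁷) = 3.29×10⁻⁹ A = 3.29 nA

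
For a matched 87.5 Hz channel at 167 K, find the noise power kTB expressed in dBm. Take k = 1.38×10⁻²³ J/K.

−157.0 dBm

P_n = kTB = 1.38×10⁻²³ × 167 × 8.75×10¹ = 2.02×10⁻¹⁹ W
In dBm: 10 log₁₀(2.02×10⁻¹⁹ / 10⁻³) = −157.0 dBm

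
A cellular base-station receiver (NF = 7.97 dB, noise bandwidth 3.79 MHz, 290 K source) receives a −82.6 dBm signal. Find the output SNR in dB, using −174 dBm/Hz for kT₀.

17.6 dB

Noise floor: N = −174 + 10 log₁₀(B) + NF
10 log₁₀(3.79×10⁶) = 65.79 dB
N = −174 + 65.79 + 7.97 = −100.24 dBm
SNR = P_sig − N = −82.6 − (−100.24) = 17.64 dB → 17.6 dB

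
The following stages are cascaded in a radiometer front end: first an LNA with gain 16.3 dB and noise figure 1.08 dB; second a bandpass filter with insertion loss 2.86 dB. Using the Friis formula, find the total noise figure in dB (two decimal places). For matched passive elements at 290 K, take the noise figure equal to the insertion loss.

1.15 dB

Convert to linear (a loss of L dB is a gain of −L dB): F_i = 10^(NF_i/10), G_i = 10^(G_i,dB/10)
  Stage 1: F_1 = 10^(1.08/10) = 1.282, G_1 = 10^(16.3/10) = 42.66
  Stage 2: F_2 = 10^(2.86/10) = 1.932, G_2 = 10^(−2.86/10) = 0.5176
Friis cascade:
  F = 1.282 + (1.932 − 1)/42.66 = 1.304
NF = 10 log₁₀(1.304) = 1.15 dB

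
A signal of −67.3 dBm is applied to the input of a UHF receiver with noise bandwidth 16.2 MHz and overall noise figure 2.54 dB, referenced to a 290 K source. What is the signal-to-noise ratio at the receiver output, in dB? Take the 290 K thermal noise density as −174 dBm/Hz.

Noise floor: N = −174 + 10 log₁₀(B) + NF
10 log₁₀(1.62×10⁷) = 72.1 dB
N = −174 + 72.1 + 2.54 = −99.36 dBm
SNR = P_sig − N = −67.3 − (−99.36) = 32.06 dB → 32.1 dB

32.1 dB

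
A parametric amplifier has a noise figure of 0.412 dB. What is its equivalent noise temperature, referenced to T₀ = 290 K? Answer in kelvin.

F = 10^(0.412/10) = 1.09951
T_e = (F − 1)·T₀ = (1.09951 − 1) × 290 = 28.9 K

28.9 K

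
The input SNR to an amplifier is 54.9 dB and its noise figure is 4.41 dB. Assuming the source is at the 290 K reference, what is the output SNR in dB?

By definition F = SNR_in/SNR_out, so in dB: SNR_out = SNR_in − NF
SNR_out = 54.9 − 4.41 = 50.49 dB

50.49 dB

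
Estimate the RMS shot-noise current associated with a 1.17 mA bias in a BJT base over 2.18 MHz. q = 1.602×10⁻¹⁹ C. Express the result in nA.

28.6 nA

I_n = √(2qI·B)
2qI·B = 2 × 1.602×10⁻¹⁹ × 1.17×10⁻³ × 2.18×10⁶ = 8.17×10⁻¹⁶ A²
I_n = √(8.17×10⁻¹⁶) = 2.86×10⁻⁸ A = 28.6 nA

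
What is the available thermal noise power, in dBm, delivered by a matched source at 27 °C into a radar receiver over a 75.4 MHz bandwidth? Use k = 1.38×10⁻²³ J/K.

T = 27 °C + 273.15 = 300.15 K
P_n = kTB = 1.38×10⁻²³ × 300.15 × 7.54×10⁷ = 3.12×10⁻¹³ W
In dBm: 10 log₁₀(3.12×10⁻¹³ / 10⁻³) = −95.1 dBm

−95.1 dBm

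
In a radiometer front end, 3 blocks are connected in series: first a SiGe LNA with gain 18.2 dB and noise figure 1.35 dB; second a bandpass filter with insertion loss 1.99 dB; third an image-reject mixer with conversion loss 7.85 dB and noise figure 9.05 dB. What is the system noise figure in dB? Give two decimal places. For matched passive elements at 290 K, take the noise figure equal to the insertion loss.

1.88 dB

Convert to linear (a loss of L dB is a gain of −L dB): F_i = 10^(NF_i/10), G_i = 10^(G_i,dB/10)
  Stage 1: F_1 = 10^(1.35/10) = 1.365, G_1 = 10^(18.2/10) = 66.07
  Stage 2: F_2 = 10^(1.99/10) = 1.581, G_2 = 10^(−1.99/10) = 0.6324
  Stage 3: F_3 = 10^(9.05/10) = 8.035, G_3 = 10^(−7.85/10) = 0.1641
Friis cascade:
  F = 1.365 + (1.581 − 1)/66.07 + (8.035 − 1)/41.78 = 1.542
NF = 10 log₁₀(1.542) = 1.88 dB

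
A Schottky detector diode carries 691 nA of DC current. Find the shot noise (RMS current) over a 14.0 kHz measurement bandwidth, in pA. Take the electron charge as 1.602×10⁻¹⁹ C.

I_n = √(2qI·B)
2qI·B = 2 × 1.602×10⁻¹⁹ × 6.91×10⁻⁷ × 1.40×10⁴ = 3.10×10⁻²¹ A²
I_n = √(3.10×10⁻²¹) = 5.57×10⁻¹¹ A = 55.7 pA

55.7 pA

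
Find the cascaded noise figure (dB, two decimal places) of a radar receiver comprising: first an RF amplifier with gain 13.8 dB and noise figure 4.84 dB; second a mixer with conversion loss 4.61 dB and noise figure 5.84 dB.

5.01 dB

Convert to linear (a loss of L dB is a gain of −L dB): F_i = 10^(NF_i/10), G_i = 10^(G_i,dB/10)
  Stage 1: F_1 = 10^(4.84/10) = 3.048, G_1 = 10^(13.8/10) = 23.99
  Stage 2: F_2 = 10^(5.84/10) = 3.837, G_2 = 10^(−4.61/10) = 0.3459
Friis cascade:
  F = 3.048 + (3.837 − 1)/23.99 = 3.166
NF = 10 log₁₀(3.166) = 5.01 dB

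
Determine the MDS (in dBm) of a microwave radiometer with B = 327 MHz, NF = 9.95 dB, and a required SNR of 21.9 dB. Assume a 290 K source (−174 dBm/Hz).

Sensitivity = −174 + 10 log₁₀(B) + NF + SNR_min
= −174 + 85.15 + 9.95 + 21.9
= −57.00 dBm → −57.0 dBm

−57.0 dBm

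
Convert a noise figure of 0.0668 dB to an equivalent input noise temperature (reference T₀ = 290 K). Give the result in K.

4.50 K

F = 10^(0.0668/10) = 1.0155
T_e = (F − 1)·T₀ = (1.0155 − 1) × 290 = 4.50 K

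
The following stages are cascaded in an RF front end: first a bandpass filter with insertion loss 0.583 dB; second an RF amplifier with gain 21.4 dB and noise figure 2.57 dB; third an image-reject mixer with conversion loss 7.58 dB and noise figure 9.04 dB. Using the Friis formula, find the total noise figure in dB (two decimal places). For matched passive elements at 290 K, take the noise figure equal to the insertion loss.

Convert to linear (a loss of L dB is a gain of −L dB): F_i = 10^(NF_i/10), G_i = 10^(G_i,dB/10)
  Stage 1: F_1 = 10^(0.583/10) = 1.144, G_1 = 10^(−0.583/10) = 0.8744
  Stage 2: F_2 = 10^(2.57/10) = 1.807, G_2 = 10^(21.4/10) = 138.0
  Stage 3: F_3 = 10^(9.04/10) = 8.017, G_3 = 10^(−7.58/10) = 0.1746
Friis cascade:
  F = 1.144 + (1.807 − 1)/0.8744 + (8.017 − 1)/120.7 = 2.125
NF = 10 log₁₀(2.125) = 3.27 dB

3.27 dB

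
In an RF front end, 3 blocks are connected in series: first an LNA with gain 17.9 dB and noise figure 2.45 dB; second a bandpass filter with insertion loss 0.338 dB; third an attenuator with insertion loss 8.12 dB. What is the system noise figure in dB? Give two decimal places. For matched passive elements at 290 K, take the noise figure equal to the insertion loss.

2.68 dB

Convert to linear (a loss of L dB is a gain of −L dB): F_i = 10^(NF_i/10), G_i = 10^(G_i,dB/10)
  Stage 1: F_1 = 10^(2.45/10) = 1.758, G_1 = 10^(17.9/10) = 61.66
  Stage 2: F_2 = 10^(0.338/10) = 1.081, G_2 = 10^(−0.338/10) = 0.9251
  Stage 3: F_3 = 10^(8.12/10) = 6.486, G_3 = 10^(−8.12/10) = 0.1542
Friis cascade:
  F = 1.758 + (1.081 − 1)/61.66 + (6.486 − 1)/57.04 = 1.855
NF = 10 log₁₀(1.855) = 2.68 dB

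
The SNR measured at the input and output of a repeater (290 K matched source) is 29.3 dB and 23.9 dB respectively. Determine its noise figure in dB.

NF (dB) = SNR_in(dB) − SNR_out(dB) when the source is at T₀
NF = 29.3 − 23.9 = 5.4 dB

5.4 dB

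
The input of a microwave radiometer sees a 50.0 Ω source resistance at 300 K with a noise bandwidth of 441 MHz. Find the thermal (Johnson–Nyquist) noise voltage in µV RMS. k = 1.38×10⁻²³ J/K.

V_n = √(4kTRB)
4kTRB = 4 × 1.38×10⁻²³ × 300 × 5.00×10¹ × 4.41×10⁸ = 3.65×10⁻¹⁰ V²
V_n = √(3.65×10⁻¹⁰) = 1.91×10⁻⁵ V = 19.1 µV

19.1 µV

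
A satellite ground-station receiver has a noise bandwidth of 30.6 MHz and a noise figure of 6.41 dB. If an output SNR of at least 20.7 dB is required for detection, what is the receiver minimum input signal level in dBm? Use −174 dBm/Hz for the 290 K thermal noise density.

Sensitivity = −174 + 10 log₁₀(B) + NF + SNR_min
= −174 + 74.86 + 6.41 + 20.7
= −72.03 dBm → −72.0 dBm

−72.0 dBm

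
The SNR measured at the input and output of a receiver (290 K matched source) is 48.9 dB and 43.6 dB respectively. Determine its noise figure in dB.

5.3 dB

NF (dB) = SNR_in(dB) − SNR_out(dB) when the source is at T₀
NF = 48.9 − 43.6 = 5.3 dB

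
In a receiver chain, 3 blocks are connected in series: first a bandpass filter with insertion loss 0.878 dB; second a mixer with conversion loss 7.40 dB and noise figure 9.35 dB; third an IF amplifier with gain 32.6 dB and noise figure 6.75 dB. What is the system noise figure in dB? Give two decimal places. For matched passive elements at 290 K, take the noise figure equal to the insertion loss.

15.52 dB

Convert to linear (a loss of L dB is a gain of −L dB): F_i = 10^(NF_i/10), G_i = 10^(G_i,dB/10)
  Stage 1: F_1 = 10^(0.878/10) = 1.224, G_1 = 10^(−0.878/10) = 0.8170
  Stage 2: F_2 = 10^(9.35/10) = 8.610, G_2 = 10^(−7.40/10) = 0.1820
  Stage 3: F_3 = 10^(6.75/10) = 4.732, G_3 = 10^(32.6/10) = 1820
Friis cascade:
  F = 1.224 + (8.610 − 1)/0.8170 + (4.732 − 1)/0.1487 = 35.64
NF = 10 log₁₀(35.64) = 15.52 dB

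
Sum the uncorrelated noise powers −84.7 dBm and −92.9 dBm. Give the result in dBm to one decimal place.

−84.1 dBm

Convert to linear, add, convert back:
P₁ = 3.39×10⁻¹² W, P₂ = 5.13×10⁻¹³ W
P_tot = 3.90×10⁻¹² W → 10 log₁₀(P_tot / 10⁻³) = −84.1 dBm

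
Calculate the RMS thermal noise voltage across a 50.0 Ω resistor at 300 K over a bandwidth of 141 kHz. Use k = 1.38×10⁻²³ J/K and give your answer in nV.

342 nV

V_n = √(4kTRB)
4kTRB = 4 × 1.38×10⁻²³ × 300 × 5.00×10¹ × 1.41×10⁵ = 1.17×10⁻¹³ V²
V_n = √(1.17×10⁻¹³) = 3.42×10⁻⁷ V = 342 nV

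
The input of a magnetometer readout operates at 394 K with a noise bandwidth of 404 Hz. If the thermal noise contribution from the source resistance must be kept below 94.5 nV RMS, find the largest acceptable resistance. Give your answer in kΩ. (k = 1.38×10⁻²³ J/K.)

1.02 kΩ

Johnson–Nyquist: V_n = √(4kTRB) ⇒ R = V_n² / (4kTB)
4kTB = 4 × 1.38×10⁻²³ × 394 × 4.04×10² = 8.79×10⁻¹⁸
R = (9.45×10⁻⁸)² / 8.79×10⁻¹⁸ = 1.02×10³ Ω = 1.02 kΩ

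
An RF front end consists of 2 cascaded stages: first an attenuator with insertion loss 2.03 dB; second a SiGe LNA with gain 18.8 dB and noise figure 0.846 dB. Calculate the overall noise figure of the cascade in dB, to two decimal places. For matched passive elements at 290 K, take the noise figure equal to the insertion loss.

Convert to linear (a loss of L dB is a gain of −L dB): F_i = 10^(NF_i/10), G_i = 10^(G_i,dB/10)
  Stage 1: F_1 = 10^(2.03/10) = 1.596, G_1 = 10^(−2.03/10) = 0.6266
  Stage 2: F_2 = 10^(0.846/10) = 1.215, G_2 = 10^(18.8/10) = 75.86
Friis cascade:
  F = 1.596 + (1.215 − 1)/0.6266 = 1.939
NF = 10 log₁₀(1.939) = 2.88 dB

2.88 dB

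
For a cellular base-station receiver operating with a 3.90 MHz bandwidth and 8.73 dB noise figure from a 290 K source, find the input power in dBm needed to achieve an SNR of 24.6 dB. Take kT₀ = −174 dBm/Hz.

−74.8 dBm

Sensitivity = −174 + 10 log₁₀(B) + NF + SNR_min
= −174 + 65.91 + 8.73 + 24.6
= −74.76 dBm → −74.8 dBm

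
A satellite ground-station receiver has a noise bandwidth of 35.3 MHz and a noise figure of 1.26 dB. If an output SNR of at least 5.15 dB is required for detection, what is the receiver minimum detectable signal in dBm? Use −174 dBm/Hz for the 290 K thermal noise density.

Sensitivity = −174 + 10 log₁₀(B) + NF + SNR_min
= −174 + 75.48 + 1.26 + 5.15
= −92.11 dBm → −92.1 dBm

−92.1 dBm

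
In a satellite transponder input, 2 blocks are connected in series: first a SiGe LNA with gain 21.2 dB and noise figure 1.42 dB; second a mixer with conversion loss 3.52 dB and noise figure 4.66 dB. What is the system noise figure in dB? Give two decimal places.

1.47 dB

Convert to linear (a loss of L dB is a gain of −L dB): F_i = 10^(NF_i/10), G_i = 10^(G_i,dB/10)
  Stage 1: F_1 = 10^(1.42/10) = 1.387, G_1 = 10^(21.2/10) = 131.8
  Stage 2: F_2 = 10^(4.66/10) = 2.924, G_2 = 10^(−3.52/10) = 0.4446
Friis cascade:
  F = 1.387 + (2.924 − 1)/131.8 = 1.401
NF = 10 log₁₀(1.401) = 1.47 dB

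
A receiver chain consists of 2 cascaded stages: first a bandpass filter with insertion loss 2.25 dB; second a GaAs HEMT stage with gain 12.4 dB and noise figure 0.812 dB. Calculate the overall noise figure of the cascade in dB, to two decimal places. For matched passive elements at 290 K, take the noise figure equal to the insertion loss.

Convert to linear (a loss of L dB is a gain of −L dB): F_i = 10^(NF_i/10), G_i = 10^(G_i,dB/10)
  Stage 1: F_1 = 10^(2.25/10) = 1.679, G_1 = 10^(−2.25/10) = 0.5957
  Stage 2: F_2 = 10^(0.812/10) = 1.206, G_2 = 10^(12.4/10) = 17.38
Friis cascade:
  F = 1.679 + (1.206 − 1)/0.5957 = 2.024
NF = 10 log₁₀(2.024) = 3.06 dB

3.06 dB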